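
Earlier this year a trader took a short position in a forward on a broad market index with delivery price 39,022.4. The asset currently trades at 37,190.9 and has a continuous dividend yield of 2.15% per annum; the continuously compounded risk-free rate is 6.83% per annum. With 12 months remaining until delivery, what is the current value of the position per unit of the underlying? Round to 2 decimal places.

46.32

Current fair forward for the remaining 12 months: F = S·e^((r − q)·T), (r − q) = 0.0683 − 0.0215 = 0.0468
F = 37190.9 · e^(0.0468 × 12/12) = 37190.9 × 1.04791241 = 38972.8056
Value of long forward = (F − K)·e^(−rT) = (38972.8056 − 39022.4) · e^(−0.0683·12/12)
= -49.5944 × 0.93398024 = -46.32
Short position value = −(long value) = 46.32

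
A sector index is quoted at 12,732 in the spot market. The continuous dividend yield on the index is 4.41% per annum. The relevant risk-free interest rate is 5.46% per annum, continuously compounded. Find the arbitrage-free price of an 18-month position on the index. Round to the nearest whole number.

12,934

F = S·e^((r − q)T) = 12732 · e^((0.0546 − 0.0441) × 18/12)
= 12732 · e^0.015750 = 12732 × 1.015875
F = 12,934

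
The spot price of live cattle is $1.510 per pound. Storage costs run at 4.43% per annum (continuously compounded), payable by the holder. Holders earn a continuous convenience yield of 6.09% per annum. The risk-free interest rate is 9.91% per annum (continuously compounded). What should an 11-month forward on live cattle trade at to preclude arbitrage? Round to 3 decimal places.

Net carry = r + u − y = 0.0991 + 0.0443 − 0.0609 = 0.0825
F = S·e^((r+u−y)T) = 1.510 · e^(0.0825 × 11/12) = 1.510 · e^0.075625
= 1.510 × 1.078558 = $1.629 per pound

$1.629 per pound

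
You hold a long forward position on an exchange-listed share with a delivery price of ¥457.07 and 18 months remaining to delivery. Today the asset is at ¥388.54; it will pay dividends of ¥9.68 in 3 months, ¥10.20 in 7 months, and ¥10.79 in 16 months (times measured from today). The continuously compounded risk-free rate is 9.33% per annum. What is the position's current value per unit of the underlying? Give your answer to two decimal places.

PV(remaining dividends) I = 9.68·e^(−0.0933·3/12) + 10.20·e^(−0.0933·7/12) + 10.79·e^(−0.0933·16/12) = 28.6444
Current forward F = (S − I)·e^(rT) = (388.54 − 28.6444)·e^(0.0933·18/12) = 359.8956 × 1.150216 = 413.9577
Value (long) = (F − K)·e^(−rT) = (413.9577 − 457.07) × 0.869402 = -37.4819
Value = -¥37.48

-¥37.48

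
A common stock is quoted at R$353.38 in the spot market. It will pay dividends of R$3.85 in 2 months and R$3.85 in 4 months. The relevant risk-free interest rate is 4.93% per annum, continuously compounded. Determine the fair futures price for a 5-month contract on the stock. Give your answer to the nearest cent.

PV(dividends) I = 3.85·e^(−0.0493·2/12) + 3.85·e^(−0.0493·4/12)
I = 3.8185 + 3.7872 = 7.6057
F = (S − I)·e^(rT) = (353.38 − 7.6057) · e^(0.0493·5/12)
= 345.7743 · e^0.020542 = 345.7743 × 1.020754 = R$352.95

R$352.95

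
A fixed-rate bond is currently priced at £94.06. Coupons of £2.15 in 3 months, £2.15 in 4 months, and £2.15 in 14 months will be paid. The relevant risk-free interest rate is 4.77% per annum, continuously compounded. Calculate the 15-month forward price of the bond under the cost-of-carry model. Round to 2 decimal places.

PV(coupons) I = 2.15·e^(−0.0477·3/12) + 2.15·e^(−0.0477·4/12) + 2.15·e^(−0.0477·14/12)
I = 2.1245 + 2.1161 + 2.0336 = 6.2742
F = (S − I)·e^(rT) = (94.06 − 6.2742) · e^(0.0477·15/12)
= 87.7858 · e^0.059625 = 87.7858 × 1.061438 = £93.18

£93.18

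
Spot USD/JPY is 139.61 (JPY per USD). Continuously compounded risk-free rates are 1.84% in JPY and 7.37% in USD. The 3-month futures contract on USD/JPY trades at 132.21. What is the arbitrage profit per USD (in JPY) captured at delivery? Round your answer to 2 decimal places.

Fair futures: F* = S·e^(carry·T), with carry = (r_JPY − r_USD) = 0.0184 − 0.0737 = -0.0553
F* = 139.61 · e^(-0.0553 × 3/12) = 139.61 · e^-0.013825 = 139.61 × 0.986270 = 137.6932
Market 132.21 < fair 137.6932: forward underpriced → reverse cash-and-carry (short spot, go long the forward).
At maturity, profit = |F_mkt − F*| = |132.21 − 137.6932| = 5.48 per USD (in JPY)

5.48 per USD (in JPY)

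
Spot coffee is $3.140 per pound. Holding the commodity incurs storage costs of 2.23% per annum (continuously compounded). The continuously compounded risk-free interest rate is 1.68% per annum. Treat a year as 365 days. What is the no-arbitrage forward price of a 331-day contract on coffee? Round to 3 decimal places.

$3.253 per pound

Net carry = r + u − y = 0.0168 + 0.0223 − 0.0000 = 0.0391
F = S·e^((r+u−y)T) = 3.140 · e^(0.0391 × 331/365) = 3.140 · e^0.035458
= 3.140 × 1.036094 = $3.253 per pound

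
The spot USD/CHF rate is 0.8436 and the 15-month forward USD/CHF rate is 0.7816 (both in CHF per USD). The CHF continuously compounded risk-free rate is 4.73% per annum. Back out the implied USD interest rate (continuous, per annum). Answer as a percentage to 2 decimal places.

F = S·e^((r_CHF − r_USD)T) ⇒ r_USD = r_CHF − ln(F/S)/T
ln(0.7816/0.8436) = -0.076335; /(15/12) = -0.061068
r_USD = 0.0473 + 0.061068 = 0.108368
r_USD = 10.84%

10.84%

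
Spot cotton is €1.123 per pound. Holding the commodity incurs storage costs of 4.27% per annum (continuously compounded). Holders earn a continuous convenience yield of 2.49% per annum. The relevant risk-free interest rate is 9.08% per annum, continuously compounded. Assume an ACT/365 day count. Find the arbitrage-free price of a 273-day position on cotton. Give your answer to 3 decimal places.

Net carry = r + u − y = 0.0908 + 0.0427 − 0.0249 = 0.1086
F = S·e^((r+u−y)T) = 1.123 · e^(0.1086 × 273/365) = 1.123 · e^0.081227
= 1.123 × 1.084617 = €1.218 per pound

€1.218 per pound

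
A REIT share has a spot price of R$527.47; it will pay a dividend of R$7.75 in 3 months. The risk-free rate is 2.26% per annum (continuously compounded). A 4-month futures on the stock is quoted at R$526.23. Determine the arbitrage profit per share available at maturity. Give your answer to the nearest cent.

PV(dividends) I = 7.75·e^(−0.0226·3/12) = 7.7063
Fair futures F* = (S − I)·e^(rT) = (527.47 − 7.7063)·e^0.007533 = 519.7637 × 1.007561 = 523.6936
Market R$526.23 > fair 523.6936: forward overpriced → cash-and-carry (borrow at r, buy the stock and collect the dividends, short the forward).
Profit at T = |F_mkt − F*| = |526.23 − 523.6936| = R$2.54 per share

R$2.54 per share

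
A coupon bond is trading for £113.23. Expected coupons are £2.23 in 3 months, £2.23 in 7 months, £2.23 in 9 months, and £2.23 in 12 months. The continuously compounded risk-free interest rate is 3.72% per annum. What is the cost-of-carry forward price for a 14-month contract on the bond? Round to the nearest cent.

£109.16

PV(coupons) I = 2.23·e^(−0.0372·3/12) + 2.23·e^(−0.0372·7/12) + 2.23·e^(−0.0372·9/12) + 2.23·e^(−0.0372·12/12)
I = 2.2094 + 2.1821 + 2.1686 + 2.1486 = 8.7087
F = (S − I)·e^(rT) = (113.23 − 8.7087) · e^(0.0372·14/12)
= 104.5213 · e^0.043400 = 104.5213 × 1.044356 = £109.16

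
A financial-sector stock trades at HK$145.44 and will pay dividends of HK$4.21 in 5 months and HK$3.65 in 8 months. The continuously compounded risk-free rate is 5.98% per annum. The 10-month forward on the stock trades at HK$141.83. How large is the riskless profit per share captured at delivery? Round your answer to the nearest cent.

PV(dividends) I = 4.21·e^(−0.0598·5/12) + 3.65·e^(−0.0598·8/12) = 7.6137
Fair forward F* = (S − I)·e^(rT) = (145.44 − 7.6137)·e^0.049833 = 137.8263 × 1.051096 = 144.8687
Market HK$141.83 < fair 144.8687: forward underpriced → reverse cash-and-carry (short the stock, invest proceeds at r, pay the dividends, go long the forward).
Profit at T = |F_mkt − F*| = |141.83 − 144.8687| = HK$3.04 per share

HK$3.04 per share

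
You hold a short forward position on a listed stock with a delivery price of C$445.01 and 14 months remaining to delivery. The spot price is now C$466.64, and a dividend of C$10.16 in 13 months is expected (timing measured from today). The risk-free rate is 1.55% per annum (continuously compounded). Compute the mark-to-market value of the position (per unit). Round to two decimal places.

PV(remaining dividends) I = 10.16·e^(−0.0155·13/12) = 9.9908
Current forward F = (S − I)·e^(rT) = (466.64 − 9.9908)·e^(0.0155·14/12) = 456.6492 × 1.018248 = 464.9821
Value (long) = (F − K)·e^(−rT) = (464.9821 − 445.01) × 0.982079 = 19.6142
Short position value = −(long value) = -C$19.61

-C$19.61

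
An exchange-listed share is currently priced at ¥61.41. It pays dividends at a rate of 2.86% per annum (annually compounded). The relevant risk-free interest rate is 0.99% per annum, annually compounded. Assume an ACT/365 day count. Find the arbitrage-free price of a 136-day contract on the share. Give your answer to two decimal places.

¥60.99

F = S · (1+r)^T / (1+q)^T
= 61.41 × 1.003677 / 1.010562 = 61.41 × 0.993187
F = ¥60.99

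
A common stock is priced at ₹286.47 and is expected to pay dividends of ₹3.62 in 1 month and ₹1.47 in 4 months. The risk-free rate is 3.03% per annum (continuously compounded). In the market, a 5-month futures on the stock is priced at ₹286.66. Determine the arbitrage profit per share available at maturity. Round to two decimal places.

PV(dividends) I = 3.62·e^(−0.0303·1/12) + 1.47·e^(−0.0303·4/12) = 5.0661
Fair futures F* = (S − I)·e^(rT) = (286.47 − 5.0661)·e^0.012625 = 281.4039 × 1.012705 = 284.9791
Market ₹286.66 > fair 284.9791: forward overpriced → cash-and-carry (borrow at r, buy the stock and collect the dividends, short the forward).
Profit at T = |F_mkt − F*| = |286.66 − 284.9791| = ₹1.68 per share

₹1.68 per share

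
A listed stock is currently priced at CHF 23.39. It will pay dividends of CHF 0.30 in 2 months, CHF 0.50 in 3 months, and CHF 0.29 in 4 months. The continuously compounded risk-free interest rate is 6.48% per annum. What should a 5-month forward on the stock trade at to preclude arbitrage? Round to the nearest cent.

CHF 22.93

PV(dividends) I = 0.30·e^(−0.0648·2/12) + 0.50·e^(−0.0648·3/12) + 0.29·e^(−0.0648·4/12)
I = 0.2968 + 0.4920 + 0.2838 = 1.0726
F = (S − I)·e^(rT) = (23.39 − 1.0726) · e^(0.0648·5/12)
= 22.3174 · e^0.027000 = 22.3174 × 1.027368 = CHF 22.93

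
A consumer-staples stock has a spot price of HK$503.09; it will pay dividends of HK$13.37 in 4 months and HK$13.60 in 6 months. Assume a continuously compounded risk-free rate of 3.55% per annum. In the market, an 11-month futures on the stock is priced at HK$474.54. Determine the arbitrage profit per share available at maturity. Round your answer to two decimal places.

HK$17.74 per share

PV(dividends) I = 13.37·e^(−0.0355·4/12) + 13.60·e^(−0.0355·6/12) = 26.5735
Fair futures F* = (S − I)·e^(rT) = (503.09 − 26.5735)·e^0.032542 = 476.5165 × 1.033077 = 492.2782
Market HK$474.54 < fair 492.2782: forward underpriced → reverse cash-and-carry (short the stock, invest proceeds at r, pay the dividends, go long the forward).
Profit at T = |F_mkt − F*| = |474.54 − 492.2782| = HK$17.74 per share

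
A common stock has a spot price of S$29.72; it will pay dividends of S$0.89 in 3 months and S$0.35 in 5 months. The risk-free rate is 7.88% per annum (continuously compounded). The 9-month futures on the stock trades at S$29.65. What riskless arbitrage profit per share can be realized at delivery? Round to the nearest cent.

PV(dividends) I = 0.89·e^(−0.0788·3/12) + 0.35·e^(−0.0788·5/12) = 1.2113
Fair futures F* = (S − I)·e^(rT) = (29.72 − 1.2113)·e^0.059100 = 28.5087 × 1.060881 = 30.2443
Market S$29.65 < fair 30.2443: forward underpriced → reverse cash-and-carry (short the stock, invest proceeds at r, pay the dividends, go long the forward).
Profit at T = |F_mkt − F*| = |29.65 − 30.2443| = S$0.59 per share

S$0.59 per share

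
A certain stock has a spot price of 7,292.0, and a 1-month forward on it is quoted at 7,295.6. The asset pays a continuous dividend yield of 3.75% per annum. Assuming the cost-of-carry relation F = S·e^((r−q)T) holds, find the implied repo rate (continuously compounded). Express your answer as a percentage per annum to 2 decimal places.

From F = S·e^((r−q)T): (r − q) = ln(F/S)/T
ln(7295.6/7292.0) = ln(1.000494) = 0.000494
(r − q) = 0.000494 / (1/12) = 0.005928
r = ln(F/S)/T + q = 0.005928 + 0.0375 = 0.043428
r = 4.34%

4.34%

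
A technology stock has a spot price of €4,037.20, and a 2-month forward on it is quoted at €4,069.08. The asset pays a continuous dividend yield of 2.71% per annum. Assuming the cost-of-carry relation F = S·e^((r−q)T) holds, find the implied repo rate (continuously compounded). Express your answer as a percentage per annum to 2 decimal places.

From F = S·e^((r−q)T): (r − q) = ln(F/S)/T
ln(4069.08/4037.20) = ln(1.007897) = 0.007866
(r − q) = 0.007866 / (2/12) = 0.047196
r = ln(F/S)/T + q = 0.047196 + 0.0271 = 0.074296
r = 7.43%

7.43%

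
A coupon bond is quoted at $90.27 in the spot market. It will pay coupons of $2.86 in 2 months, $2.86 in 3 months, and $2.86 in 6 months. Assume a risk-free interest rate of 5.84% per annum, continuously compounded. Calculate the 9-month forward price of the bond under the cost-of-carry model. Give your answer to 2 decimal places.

$85.51

PV(coupons) I = 2.86·e^(−0.0584·2/12) + 2.86·e^(−0.0584·3/12) + 2.86·e^(−0.0584·6/12)
I = 2.8323 + 2.8185 + 2.7777 = 8.4285
F = (S − I)·e^(rT) = (90.27 − 8.4285) · e^(0.0584·9/12)
= 81.8415 · e^0.043800 = 81.8415 × 1.044773 = $85.51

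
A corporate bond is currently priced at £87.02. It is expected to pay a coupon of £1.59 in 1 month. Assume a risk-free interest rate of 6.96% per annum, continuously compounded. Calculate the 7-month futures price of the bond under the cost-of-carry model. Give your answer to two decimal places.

PV(coupons) I = 1.59·e^(−0.0696·1/12)
I = 1.5808
F = (S − I)·e^(rT) = (87.02 − 1.5808) · e^(0.0696·7/12)
= 85.4392 · e^0.040600 = 85.4392 × 1.041435 = £88.98

£88.98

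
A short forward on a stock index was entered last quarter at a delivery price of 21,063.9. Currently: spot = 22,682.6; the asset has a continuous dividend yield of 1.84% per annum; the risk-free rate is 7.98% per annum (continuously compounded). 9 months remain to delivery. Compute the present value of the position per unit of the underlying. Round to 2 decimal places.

Current fair forward for the remaining 9 months: F = S·e^((r − q)·T), (r − q) = 0.0798 − 0.0184 = 0.0614
F = 22682.6 · e^(0.0614 × 9/12) = 22682.6 × 1.04712677 = 23751.5577
Value of long forward = (F − K)·e^(−rT) = (23751.5577 − 21063.9) · e^(−0.0798·9/12)
= 2687.6577 × 0.94190581 = 2531.52
Short position value = −(long value) = -2531.52

-2531.52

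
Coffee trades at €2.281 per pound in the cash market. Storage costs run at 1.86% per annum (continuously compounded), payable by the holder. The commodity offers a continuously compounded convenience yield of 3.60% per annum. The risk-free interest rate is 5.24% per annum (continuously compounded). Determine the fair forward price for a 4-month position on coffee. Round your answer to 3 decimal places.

Net carry = r + u − y = 0.0524 + 0.0186 − 0.0360 = 0.0350
F = S·e^((r+u−y)T) = 2.281 · e^(0.0350 × 4/12) = 2.281 · e^0.011667
= 2.281 × 1.011735 = €2.308 per pound

€2.308 per pound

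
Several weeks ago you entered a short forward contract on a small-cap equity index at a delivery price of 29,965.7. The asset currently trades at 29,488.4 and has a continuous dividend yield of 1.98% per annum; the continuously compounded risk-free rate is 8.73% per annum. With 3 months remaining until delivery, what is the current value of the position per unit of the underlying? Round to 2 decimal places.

Current fair forward for the remaining 3 months: F = S·e^((r − q)·T), (r − q) = 0.0873 − 0.0198 = 0.0675
F = 29488.4 · e^(0.0675 × 3/12) = 29488.4 × 1.01701819 = 29990.2392
Value of long forward = (F − K)·e^(−rT) = (29990.2392 − 29965.7) · e^(−0.0873·3/12)
= 24.5392 × 0.97841144 = 24.01
Short position value = −(long value) = -24.01

-24.01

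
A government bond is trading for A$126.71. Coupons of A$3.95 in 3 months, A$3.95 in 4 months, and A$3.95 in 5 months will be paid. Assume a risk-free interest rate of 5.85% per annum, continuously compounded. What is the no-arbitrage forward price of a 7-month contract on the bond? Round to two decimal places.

A$119.08

PV(coupons) I = 3.95·e^(−0.0585·3/12) + 3.95·e^(−0.0585·4/12) + 3.95·e^(−0.0585·5/12)
I = 3.8927 + 3.8737 + 3.8549 = 11.6213
F = (S − I)·e^(rT) = (126.71 − 11.6213) · e^(0.0585·7/12)
= 115.0887 · e^0.034125 = 115.0887 × 1.034714 = A$119.08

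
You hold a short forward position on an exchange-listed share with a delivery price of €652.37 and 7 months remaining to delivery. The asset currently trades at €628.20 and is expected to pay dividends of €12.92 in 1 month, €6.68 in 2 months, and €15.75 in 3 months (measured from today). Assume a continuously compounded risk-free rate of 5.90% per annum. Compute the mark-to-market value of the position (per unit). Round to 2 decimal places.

€37.09

PV(remaining dividends) I = 12.92·e^(−0.0590·1/12) + 6.68·e^(−0.0590·2/12) + 15.75·e^(−0.0590·3/12) = 34.9907
Current forward F = (S − I)·e^(rT) = (628.20 − 34.9907)·e^(0.0590·7/12) = 593.2093 × 1.035016 = 613.9811
Value (long) = (F − K)·e^(−rT) = (613.9811 − 652.37) × 0.966169 = -37.0902
Short position value = −(long value) = €37.09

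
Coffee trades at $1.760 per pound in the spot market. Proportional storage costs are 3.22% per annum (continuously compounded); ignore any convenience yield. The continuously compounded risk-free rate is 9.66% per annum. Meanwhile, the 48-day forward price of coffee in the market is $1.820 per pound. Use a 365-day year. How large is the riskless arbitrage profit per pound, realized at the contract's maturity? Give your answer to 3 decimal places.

Fair forward: F* = S·e^(carry·T), with carry = (r + u) = 0.0966 + 0.0322 = 0.1288
F* = 1.760 · e^(0.1288 × 48/365) = 1.760 · e^0.016938 = 1.760 × 1.017082 = $1.7901
Market $1.820 > fair $1.7901: forward overpriced → cash-and-carry (buy spot, short the forward).
At maturity, profit = |F_mkt − F*| = |1.820 − 1.7901| = $0.030 per pound

$0.030 per pound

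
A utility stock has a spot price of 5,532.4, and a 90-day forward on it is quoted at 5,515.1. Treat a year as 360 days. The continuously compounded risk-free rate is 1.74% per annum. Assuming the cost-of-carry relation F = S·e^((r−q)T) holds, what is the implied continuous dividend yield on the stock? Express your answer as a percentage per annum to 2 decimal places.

2.99%

From F = S·e^((r−q)T): (r − q) = ln(F/S)/T
ln(5515.1/5532.4) = ln(0.996873) = -0.003132
(r − q) = -0.003132 / (90/360) = -0.012528
q = r − ln(F/S)/T = 0.0174 + 0.012528 = 0.029928
q = 2.99%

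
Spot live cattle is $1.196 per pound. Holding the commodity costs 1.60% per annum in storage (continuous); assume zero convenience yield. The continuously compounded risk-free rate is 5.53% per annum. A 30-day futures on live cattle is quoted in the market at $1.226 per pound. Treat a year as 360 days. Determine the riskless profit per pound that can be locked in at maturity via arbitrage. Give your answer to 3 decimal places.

$0.023 per pound

Fair futures: F* = S·e^(carry·T), with carry = (r + u) = 0.0553 + 0.0160 = 0.0713
F* = 1.196 · e^(0.0713 × 30/360) = 1.196 · e^0.005942 = 1.196 × 1.005960 = $1.2031
Market $1.226 > fair $1.2031: forward overpriced → cash-and-carry (buy spot, short the forward).
At maturity, profit = |F_mkt − F*| = |1.226 − 1.2031| = $0.023 per pound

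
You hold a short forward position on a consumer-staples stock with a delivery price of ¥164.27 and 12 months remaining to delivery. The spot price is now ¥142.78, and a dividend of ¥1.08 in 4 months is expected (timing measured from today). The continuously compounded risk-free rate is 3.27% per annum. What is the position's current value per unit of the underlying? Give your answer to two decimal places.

¥17.27

PV(remaining dividends) I = 1.08·e^(−0.0327·4/12) = 1.0683
Current forward F = (S − I)·e^(rT) = (142.78 − 1.0683)·e^(0.0327·12/12) = 141.7117 × 1.033241 = 146.4223
Value (long) = (F − K)·e^(−rT) = (146.4223 − 164.27) × 0.967829 = -17.2735
Short position value = −(long value) = ¥17.27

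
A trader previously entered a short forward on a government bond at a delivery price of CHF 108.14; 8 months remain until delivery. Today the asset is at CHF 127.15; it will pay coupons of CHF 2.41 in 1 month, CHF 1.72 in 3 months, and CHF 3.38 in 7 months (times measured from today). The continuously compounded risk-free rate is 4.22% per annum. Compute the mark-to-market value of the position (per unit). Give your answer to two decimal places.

-CHF 14.61

PV(remaining coupons) I = 2.41·e^(−0.0422·1/12) + 1.72·e^(−0.0422·3/12) + 3.38·e^(−0.0422·7/12) = 7.4013
Current forward F = (S − I)·e^(rT) = (127.15 − 7.4013)·e^(0.0422·8/12) = 119.7487 × 1.028533 = 123.1655
Value (long) = (F − K)·e^(−rT) = (123.1655 − 108.14) × 0.972259 = 14.6087
Short position value = −(long value) = -CHF 14.61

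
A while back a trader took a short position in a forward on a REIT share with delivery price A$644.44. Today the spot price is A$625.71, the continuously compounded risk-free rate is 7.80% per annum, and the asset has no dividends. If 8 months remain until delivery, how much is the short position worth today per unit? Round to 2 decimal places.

-A$13.92

Current fair forward for the remaining 8 months: F = S·e^(r·T), r = 0.0780
F = 625.71 · e^(0.0780 × 8/12) = 625.71 × 1.053376 = 659.1079
Value of long forward = (F − K)·e^(−rT) = (659.1079 − 644.44) · e^(−0.0780·8/12)
= 14.6679 × 0.949329 = 13.92
Short position value = −(long value) = -A$13.92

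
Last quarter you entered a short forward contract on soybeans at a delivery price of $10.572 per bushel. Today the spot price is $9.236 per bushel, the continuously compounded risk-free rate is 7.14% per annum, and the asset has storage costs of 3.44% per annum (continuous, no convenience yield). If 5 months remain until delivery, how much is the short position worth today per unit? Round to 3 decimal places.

$0.893 per bushel

Current fair forward for the remaining 5 months: F = S·e^((r + u)·T), (r + u) = 0.0714 + 0.0344 = 0.1058
F = 9.236 · e^(0.1058 × 5/12) = 9.236 × 1.045069 = 9.6523
Value of long forward = (F − K)·e^(−rT) = (9.6523 − 10.572) · e^(−0.0714·5/12)
= -0.9197 × 0.970688 = -0.893
Short position value = −(long value) = $0.893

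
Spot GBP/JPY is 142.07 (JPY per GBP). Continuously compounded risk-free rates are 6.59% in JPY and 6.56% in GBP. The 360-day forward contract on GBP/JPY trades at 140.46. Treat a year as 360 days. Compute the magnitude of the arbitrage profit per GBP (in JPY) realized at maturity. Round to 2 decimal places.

Fair forward: F* = S·e^(carry·T), with carry = (r_JPY − r_GBP) = 0.0659 − 0.0656 = 0.0003
F* = 142.07 · e^(0.0003 × 360/360) = 142.07 · e^0.000300 = 142.07 × 1.000300 = 142.1126
Market 140.46 < fair 142.1126: forward underpriced → reverse cash-and-carry (short spot, go long the forward).
At maturity, profit = |F_mkt − F*| = |140.46 − 142.1126| = 1.65 per GBP (in JPY)

1.65 per GBP (in JPY)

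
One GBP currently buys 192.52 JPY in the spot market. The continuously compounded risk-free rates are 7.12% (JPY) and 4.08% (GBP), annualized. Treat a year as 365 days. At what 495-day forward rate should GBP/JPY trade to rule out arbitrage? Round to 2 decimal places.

F = S·e^((r_JPY − r_GBP)T) = 192.52 · e^((0.0712 − 0.0408) × 495/365)
= 192.52 · e^0.041227 = 192.52 × 1.042089
F = 200.62 JPY per GBP

200.62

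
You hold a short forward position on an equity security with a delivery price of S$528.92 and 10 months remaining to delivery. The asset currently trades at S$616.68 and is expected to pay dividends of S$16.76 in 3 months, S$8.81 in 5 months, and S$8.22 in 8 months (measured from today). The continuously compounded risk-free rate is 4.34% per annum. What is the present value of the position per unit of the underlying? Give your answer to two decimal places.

PV(remaining dividends) I = 16.76·e^(−0.0434·3/12) + 8.81·e^(−0.0434·5/12) + 8.22·e^(−0.0434·8/12) = 33.2168
Current forward F = (S − I)·e^(rT) = (616.68 − 33.2168)·e^(0.0434·10/12) = 583.4632 × 1.036829 = 604.9516
Value (long) = (F − K)·e^(−rT) = (604.9516 − 528.92) × 0.964480 = 73.3310
Short position value = −(long value) = -S$73.33

-S$73.33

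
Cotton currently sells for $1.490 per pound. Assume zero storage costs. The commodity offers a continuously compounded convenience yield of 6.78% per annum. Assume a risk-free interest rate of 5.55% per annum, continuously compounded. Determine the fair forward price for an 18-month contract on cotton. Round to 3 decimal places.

Net carry = r + u − y = 0.0555 + 0.0000 − 0.0678 = -0.0123
F = S·e^((r+u−y)T) = 1.490 · e^(-0.0123 × 18/12) = 1.490 · e^-0.018450
= 1.490 × 0.981719 = $1.463 per pound

$1.463 per pound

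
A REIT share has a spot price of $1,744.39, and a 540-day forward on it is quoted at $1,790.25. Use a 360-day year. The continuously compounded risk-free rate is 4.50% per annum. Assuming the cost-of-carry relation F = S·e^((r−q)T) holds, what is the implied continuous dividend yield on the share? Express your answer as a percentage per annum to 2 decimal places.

2.77%

From F = S·e^((r−q)T): (r − q) = ln(F/S)/T
ln(1790.25/1744.39) = ln(1.026290) = 0.025950
(r − q) = 0.025950 / (540/360) = 0.017300
q = r − ln(F/S)/T = 0.0450 − 0.017300 = 0.027700
q = 2.77%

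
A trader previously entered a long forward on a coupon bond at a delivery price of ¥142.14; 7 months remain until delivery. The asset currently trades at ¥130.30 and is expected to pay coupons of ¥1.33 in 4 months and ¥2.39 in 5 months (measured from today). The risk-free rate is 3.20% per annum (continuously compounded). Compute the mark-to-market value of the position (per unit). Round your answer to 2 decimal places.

PV(remaining coupons) I = 1.33·e^(−0.0320·4/12) + 2.39·e^(−0.0320·5/12) = 3.6742
Current forward F = (S − I)·e^(rT) = (130.30 − 3.6742)·e^(0.0320·7/12) = 126.6258 × 1.018842 = 129.0117
Value (long) = (F − K)·e^(−rT) = (129.0117 − 142.14) × 0.981506 = -12.8855
Value = -¥12.89

-¥12.89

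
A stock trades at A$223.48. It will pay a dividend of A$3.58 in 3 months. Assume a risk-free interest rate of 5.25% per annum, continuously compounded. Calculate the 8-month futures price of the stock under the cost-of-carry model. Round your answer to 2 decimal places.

A$227.78

PV(dividends) I = 3.58·e^(−0.0525·3/12)
I = 3.5333
F = (S − I)·e^(rT) = (223.48 − 3.5333) · e^(0.0525·8/12)
= 219.9467 · e^0.035000 = 219.9467 × 1.035620 = A$227.78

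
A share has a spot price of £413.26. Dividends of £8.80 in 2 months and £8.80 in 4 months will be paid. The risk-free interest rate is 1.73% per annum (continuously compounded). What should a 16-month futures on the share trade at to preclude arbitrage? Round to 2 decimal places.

£404.97

PV(dividends) I = 8.80·e^(−0.0173·2/12) + 8.80·e^(−0.0173·4/12)
I = 8.7747 + 8.7494 = 17.5241
F = (S − I)·e^(rT) = (413.26 − 17.5241) · e^(0.0173·16/12)
= 395.7359 · e^0.023067 = 395.7359 × 1.023335 = £404.97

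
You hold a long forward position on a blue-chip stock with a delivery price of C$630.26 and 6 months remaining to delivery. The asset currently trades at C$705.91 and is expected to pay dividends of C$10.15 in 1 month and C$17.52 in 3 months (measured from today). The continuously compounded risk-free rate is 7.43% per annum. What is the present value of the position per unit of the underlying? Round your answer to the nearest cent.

C$71.35

PV(remaining dividends) I = 10.15·e^(−0.0743·1/12) + 17.52·e^(−0.0743·3/12) = 27.2849
Current forward F = (S − I)·e^(rT) = (705.91 − 27.2849)·e^(0.0743·6/12) = 678.6251 × 1.037849 = 704.3104
Value (long) = (F − K)·e^(−rT) = (704.3104 − 630.26) × 0.963532 = 71.3499
Value = C$71.35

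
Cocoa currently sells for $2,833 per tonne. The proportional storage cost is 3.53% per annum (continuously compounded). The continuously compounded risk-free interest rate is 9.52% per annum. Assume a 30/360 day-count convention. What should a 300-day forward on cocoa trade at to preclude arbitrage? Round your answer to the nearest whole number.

Net carry = r + u − y = 0.0952 + 0.0353 − 0.0000 = 0.1305
F = S·e^((r+u−y)T) = 2833 · e^(0.1305 × 300/360) = 2833 · e^0.108750
= 2833 × 1.114884 = $3,158 per tonne

$3,158 per tonne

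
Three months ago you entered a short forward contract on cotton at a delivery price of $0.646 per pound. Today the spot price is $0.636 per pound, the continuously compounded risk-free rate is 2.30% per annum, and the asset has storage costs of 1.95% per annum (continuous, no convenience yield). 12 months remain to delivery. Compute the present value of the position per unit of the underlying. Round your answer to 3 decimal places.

Current fair forward for the remaining 12 months: F = S·e^((r + u)·T), (r + u) = 0.0230 + 0.0195 = 0.0425
F = 0.636 · e^(0.0425 × 12/12) = 0.636 × 1.043416 = 0.6636
Value of long forward = (F − K)·e^(−rT) = (0.6636 − 0.646) · e^(−0.0230·12/12)
= 0.0176 × 0.977262 = 0.017
Short position value = −(long value) = -$0.017

-$0.017 per pound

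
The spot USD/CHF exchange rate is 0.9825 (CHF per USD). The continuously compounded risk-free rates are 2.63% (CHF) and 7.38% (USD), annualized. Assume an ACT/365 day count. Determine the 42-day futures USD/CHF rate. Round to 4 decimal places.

F = S·e^((r_CHF − r_USD)T) = 0.9825 · e^((0.0263 − 0.0738) × 42/365)
= 0.9825 · e^-0.005466 = 0.9825 × 0.994549
F = 0.9771 CHF per USD

0.9771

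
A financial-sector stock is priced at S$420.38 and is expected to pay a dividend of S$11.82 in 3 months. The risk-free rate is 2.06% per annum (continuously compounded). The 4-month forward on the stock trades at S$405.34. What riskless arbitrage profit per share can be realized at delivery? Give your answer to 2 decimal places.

PV(dividends) I = 11.82·e^(−0.0206·3/12) = 11.7593
Fair forward F* = (S − I)·e^(rT) = (420.38 − 11.7593)·e^0.006867 = 408.6207 × 1.006891 = 411.4365
Market S$405.34 < fair 411.4365: forward underpriced → reverse cash-and-carry (short the stock, invest proceeds at r, pay the dividends, go long the forward).
Profit at T = |F_mkt − F*| = |405.34 − 411.4365| = S$6.10 per share

S$6.10 per share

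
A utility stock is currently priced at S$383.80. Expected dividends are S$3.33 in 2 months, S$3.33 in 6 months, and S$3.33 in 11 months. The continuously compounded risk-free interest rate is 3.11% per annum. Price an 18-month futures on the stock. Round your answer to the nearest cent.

S$391.83

PV(dividends) I = 3.33·e^(−0.0311·2/12) + 3.33·e^(−0.0311·6/12) + 3.33·e^(−0.0311·11/12)
I = 3.3128 + 3.2786 + 3.2364 = 9.8278
F = (S − I)·e^(rT) = (383.80 − 9.8278) · e^(0.0311·18/12)
= 373.9722 · e^0.046650 = 373.9722 × 1.047755 = S$391.83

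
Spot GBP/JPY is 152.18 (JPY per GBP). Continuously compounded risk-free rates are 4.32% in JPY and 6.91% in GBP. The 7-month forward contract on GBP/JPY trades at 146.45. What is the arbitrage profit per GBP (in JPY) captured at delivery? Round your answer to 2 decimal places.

Fair forward: F* = S·e^(carry·T), with carry = (r_JPY − r_GBP) = 0.0432 − 0.0691 = -0.0259
F* = 152.18 · e^(-0.0259 × 7/12) = 152.18 · e^-0.015108 = 152.18 × 0.985006 = 149.8982
Market 146.45 < fair 149.8982: forward underpriced → reverse cash-and-carry (short spot, go long the forward).
At maturity, profit = |F_mkt − F*| = |146.45 − 149.8982| = 3.45 per GBP (in JPY)

3.45 per GBP (in JPY)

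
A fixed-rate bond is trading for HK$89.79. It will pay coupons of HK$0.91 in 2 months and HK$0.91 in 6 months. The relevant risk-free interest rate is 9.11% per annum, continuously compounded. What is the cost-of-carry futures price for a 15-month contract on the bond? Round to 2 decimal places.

HK$98.64

PV(coupons) I = 0.91·e^(−0.0911·2/12) + 0.91·e^(−0.0911·6/12)
I = 0.8963 + 0.8695 = 1.7658
F = (S − I)·e^(rT) = (89.79 − 1.7658) · e^(0.0911·15/12)
= 88.0242 · e^0.113875 = 88.0242 × 1.120612 = HK$98.64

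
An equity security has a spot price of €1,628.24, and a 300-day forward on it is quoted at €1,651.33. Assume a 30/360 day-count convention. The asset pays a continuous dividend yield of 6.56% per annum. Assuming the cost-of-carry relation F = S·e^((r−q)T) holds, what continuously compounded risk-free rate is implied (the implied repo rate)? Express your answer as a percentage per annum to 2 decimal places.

From F = S·e^((r−q)T): (r − q) = ln(F/S)/T
ln(1651.33/1628.24) = ln(1.014181) = 0.014081
(r − q) = 0.014081 / (300/360) = 0.016897
r = ln(F/S)/T + q = 0.016897 + 0.0656 = 0.082497
r = 8.25%

8.25%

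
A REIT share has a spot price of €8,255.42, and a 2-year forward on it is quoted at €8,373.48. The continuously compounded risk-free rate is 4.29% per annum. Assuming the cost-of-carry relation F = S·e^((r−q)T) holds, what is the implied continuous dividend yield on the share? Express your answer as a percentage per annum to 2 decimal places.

3.58%

From F = S·e^((r−q)T): (r − q) = ln(F/S)/T
ln(8373.48/8255.42) = ln(1.014301) = 0.014200
(r − q) = 0.014200 / (2) = 0.007100
q = r − ln(F/S)/T = 0.0429 − 0.007100 = 0.035800
q = 3.58%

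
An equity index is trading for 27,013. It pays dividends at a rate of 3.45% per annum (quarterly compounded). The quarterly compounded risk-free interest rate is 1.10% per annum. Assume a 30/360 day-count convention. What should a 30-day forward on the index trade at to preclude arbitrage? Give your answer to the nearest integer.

26,960

F = S · (1+r/4)^(4T) / (1+q/4)^(4T)
= 27013 × 1.000916 / 1.002867 = 27013 × 0.998055
F = 26,960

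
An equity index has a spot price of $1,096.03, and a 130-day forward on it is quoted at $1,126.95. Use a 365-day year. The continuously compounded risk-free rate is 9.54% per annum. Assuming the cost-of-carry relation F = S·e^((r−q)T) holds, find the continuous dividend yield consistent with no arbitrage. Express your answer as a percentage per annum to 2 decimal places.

1.73%

From F = S·e^((r−q)T): (r − q) = ln(F/S)/T
ln(1126.95/1096.03) = ln(1.028211) = 0.027820
(r − q) = 0.027820 / (130/365) = 0.078110
q = r − ln(F/S)/T = 0.0954 − 0.078110 = 0.017290
q = 1.73%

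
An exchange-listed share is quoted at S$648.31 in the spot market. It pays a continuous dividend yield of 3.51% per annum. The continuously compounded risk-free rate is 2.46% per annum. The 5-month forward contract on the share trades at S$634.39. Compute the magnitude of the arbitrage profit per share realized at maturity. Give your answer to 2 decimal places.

Fair forward: F* = S·e^(carry·T), with carry = (r − q) = 0.0246 − 0.0351 = -0.0105
F* = 648.31 · e^(-0.0105 × 5/12) = 648.31 · e^-0.004375 = 648.31 × 0.995635 = S$645.4801
Market S$634.39 < fair S$645.4801: forward underpriced → reverse cash-and-carry (short spot, go long the forward).
At maturity, profit = |F_mkt − F*| = |634.39 − 645.4801| = S$11.09 per share

S$11.09 per share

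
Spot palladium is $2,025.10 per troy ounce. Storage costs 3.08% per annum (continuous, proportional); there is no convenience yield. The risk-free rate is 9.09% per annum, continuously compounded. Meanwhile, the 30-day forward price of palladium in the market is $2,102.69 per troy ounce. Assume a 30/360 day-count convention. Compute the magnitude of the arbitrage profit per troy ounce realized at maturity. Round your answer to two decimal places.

$56.95 per troy ounce

Fair forward: F* = S·e^(carry·T), with carry = (r + u) = 0.0909 + 0.0308 = 0.1217
F* = 2025.10 · e^(0.1217 × 30/360) = 2025.10 · e^0.01014167 = 2025.10 × 1.01019327 = $2045.7424
Market $2102.69 > fair $2045.7424: forward overpriced → cash-and-carry (buy spot, short the forward).
At maturity, profit = |F_mkt − F*| = |2102.69 − 2045.7424| = $56.95 per troy ounce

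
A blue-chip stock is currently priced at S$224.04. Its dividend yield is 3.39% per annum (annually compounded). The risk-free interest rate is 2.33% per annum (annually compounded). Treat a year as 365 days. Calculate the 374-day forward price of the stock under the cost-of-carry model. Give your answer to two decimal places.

S$221.69

F = S · (1+r)^T / (1+q)^T
= 224.04 × 1.023881 / 1.034750 = 224.04 × 0.989496
F = S$221.69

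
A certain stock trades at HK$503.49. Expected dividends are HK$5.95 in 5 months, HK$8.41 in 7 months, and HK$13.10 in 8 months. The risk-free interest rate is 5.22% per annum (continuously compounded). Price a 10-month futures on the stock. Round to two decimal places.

PV(dividends) I = 5.95·e^(−0.0522·5/12) + 8.41·e^(−0.0522·7/12) + 13.10·e^(−0.0522·8/12)
I = 5.8220 + 8.1578 + 12.6520 = 26.6318
F = (S − I)·e^(rT) = (503.49 − 26.6318) · e^(0.0522·10/12)
= 476.8582 · e^0.043500 = 476.8582 × 1.044460 = HK$498.06

HK$498.06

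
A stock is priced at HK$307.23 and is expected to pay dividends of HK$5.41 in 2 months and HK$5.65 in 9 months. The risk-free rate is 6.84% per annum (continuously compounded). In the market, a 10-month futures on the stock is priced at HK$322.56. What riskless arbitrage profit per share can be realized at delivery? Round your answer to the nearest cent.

PV(dividends) I = 5.41·e^(−0.0684·2/12) + 5.65·e^(−0.0684·9/12) = 10.7161
Fair futures F* = (S − I)·e^(rT) = (307.23 − 10.7161)·e^0.057000 = 296.5139 × 1.058656 = 313.9062
Market HK$322.56 > fair 313.9062: forward overpriced → cash-and-carry (borrow at r, buy the stock and collect the dividends, short the forward).
Profit at T = |F_mkt − F*| = |322.56 − 313.9062| = HK$8.65 per share

HK$8.65 per share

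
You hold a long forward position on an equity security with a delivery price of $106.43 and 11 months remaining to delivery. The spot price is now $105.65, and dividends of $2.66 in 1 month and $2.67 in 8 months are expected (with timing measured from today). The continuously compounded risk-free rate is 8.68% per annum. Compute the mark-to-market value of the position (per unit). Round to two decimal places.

PV(remaining dividends) I = 2.66·e^(−0.0868·1/12) + 2.67·e^(−0.0868·8/12) = 5.1607
Current forward F = (S − I)·e^(rT) = (105.65 − 5.1607)·e^(0.0868·11/12) = 100.4893 × 1.082818 = 108.8116
Value (long) = (F − K)·e^(−rT) = (108.8116 − 106.43) × 0.923516 = 2.1994
Value = $2.20

$2.20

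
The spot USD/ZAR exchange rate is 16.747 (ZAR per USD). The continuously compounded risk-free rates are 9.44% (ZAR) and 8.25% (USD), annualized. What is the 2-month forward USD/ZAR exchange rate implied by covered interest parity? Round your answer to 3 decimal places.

F = S·e^((r_ZAR − r_USD)T) = 16.747 · e^((0.0944 − 0.0825) × 2/12)
= 16.747 · e^0.001983 = 16.747 × 1.001985
F = 16.780 ZAR per USD

16.780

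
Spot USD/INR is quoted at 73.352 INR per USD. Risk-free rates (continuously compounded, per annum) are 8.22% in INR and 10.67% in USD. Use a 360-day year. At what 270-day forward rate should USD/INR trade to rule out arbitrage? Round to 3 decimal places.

F = S·e^((r_INR − r_USD)T) = 73.352 · e^((0.0822 − 0.1067) × 270/360)
= 73.352 · e^-0.018375 = 73.352 × 0.981793
F = 72.016 INR per USD

72.016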